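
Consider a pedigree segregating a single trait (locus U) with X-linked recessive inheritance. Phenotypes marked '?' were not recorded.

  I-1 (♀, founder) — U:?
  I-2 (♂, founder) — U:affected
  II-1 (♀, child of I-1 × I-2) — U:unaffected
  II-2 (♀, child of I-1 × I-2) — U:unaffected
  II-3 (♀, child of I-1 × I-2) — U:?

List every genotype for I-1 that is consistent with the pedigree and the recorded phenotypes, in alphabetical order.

U/I-1 ? ·: X^UX^U|X^UX^u
U/I-2 aff ·: X^uY
U/II-1 un I-1×I-2: X^UX^u
U/II-2 un I-1×I-2: X^UX^u
U/II-3 ? I-1×I-2: X^UX^u|X^uX^u
⇒ U over [I-1,I-2,II-1,II-2,II-3]: 3 consistent

I-1 ∈ {X^UX^U, X^UX^u}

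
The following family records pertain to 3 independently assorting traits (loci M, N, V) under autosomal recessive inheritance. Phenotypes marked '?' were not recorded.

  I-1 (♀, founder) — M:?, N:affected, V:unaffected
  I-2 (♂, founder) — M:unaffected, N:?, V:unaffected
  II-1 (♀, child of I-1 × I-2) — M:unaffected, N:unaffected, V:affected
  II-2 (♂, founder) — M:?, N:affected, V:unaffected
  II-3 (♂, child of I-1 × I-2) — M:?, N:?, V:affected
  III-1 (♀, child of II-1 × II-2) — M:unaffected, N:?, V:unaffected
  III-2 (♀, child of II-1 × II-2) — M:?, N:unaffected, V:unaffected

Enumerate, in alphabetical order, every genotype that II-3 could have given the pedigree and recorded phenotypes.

M/I-1 ? ·: MM|Mm|mm
M/I-2 un ·: MM|Mm
M/II-1 un I-1×I-2: MM|Mm
M/II-2 ? ·: MM|Mm|mm
M/II-3 ? I-1×I-2: MM|Mm|mm
M/III-1 un II-1×II-2: MM|Mm
M/III-2 ? II-1×II-2: MM|Mm|mm
⇒ M over [I-1,I-2,II-1,II-2,II-3,III-1,III-2]: 168 consistent
N/I-1 aff ·: nn
N/I-2 ? ·: NN|Nn
N/II-1 un I-1×I-2: Nn
N/II-2 aff ·: nn
N/II-3 ? I-1×I-2: Nn|nn
N/III-1 ? II-1×II-2: Nn|nn
N/III-2 un II-1×II-2: Nn
⇒ N over [I-1,I-2,II-1,II-2,II-3,III-1,III-2]: 6 consistent
V/I-1 un ·: Vv
V/I-2 un ·: Vv
V/II-1 aff I-1×I-2: vv
V/II-2 un ·: VV|Vv
V/II-3 aff I-1×I-2: vv
V/III-1 un II-1×II-2: Vv
V/III-2 un II-1×II-2: Vv
⇒ V over [I-1,I-2,II-1,II-2,II-3,III-1,III-2]: 2 consistent

II-3 ∈ {MM Nn vv, MM nn vv, Mm Nn vv, Mm nn vv, mm Nn vv, mm nn vv}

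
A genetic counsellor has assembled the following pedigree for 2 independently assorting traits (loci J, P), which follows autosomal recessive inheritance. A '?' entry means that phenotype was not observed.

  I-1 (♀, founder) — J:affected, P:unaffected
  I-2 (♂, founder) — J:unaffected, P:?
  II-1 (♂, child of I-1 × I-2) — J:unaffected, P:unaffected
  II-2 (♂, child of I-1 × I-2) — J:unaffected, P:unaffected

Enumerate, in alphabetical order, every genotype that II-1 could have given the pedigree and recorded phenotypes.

J/I-1 aff ·: jj
J/I-2 un ·: JJ|Jj
J/II-1 un I-1×I-2: Jj
J/II-2 un I-1×I-2: Jj
⇒ J over [I-1,I-2,II-1,II-2]: 2 consistent
P/I-1 un ·: PP|Pp
P/I-2 ? ·: PP|Pp|pp
P/II-1 un I-1×I-2: PP|Pp
P/II-2 un I-1×I-2: PP|Pp
⇒ P over [I-1,I-2,II-1,II-2]: 15 consistent

II-1 ∈ {Jj PP, Jj Pp}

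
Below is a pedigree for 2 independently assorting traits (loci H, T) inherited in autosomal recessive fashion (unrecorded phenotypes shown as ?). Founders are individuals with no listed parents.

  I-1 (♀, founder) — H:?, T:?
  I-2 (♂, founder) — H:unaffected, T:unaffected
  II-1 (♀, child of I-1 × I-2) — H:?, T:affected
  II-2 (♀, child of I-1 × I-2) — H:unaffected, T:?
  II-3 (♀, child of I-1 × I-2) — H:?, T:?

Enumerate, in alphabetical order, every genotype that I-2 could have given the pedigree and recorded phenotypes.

H/I-1 ? ·: HH|Hh|hh
H/I-2 un ·: HH|Hh
H/II-1 ? I-1×I-2: HH|Hh|hh
H/II-2 un I-1×I-2: HH|Hh
H/II-3 ? I-1×I-2: HH|Hh|hh
⇒ H over [I-1,I-2,II-1,II-2,II-3]: 40 consistent
T/I-1 ? ·: Tt|tt
T/I-2 un ·: Tt
T/II-1 aff I-1×I-2: tt
T/II-2 ? I-1×I-2: TT|Tt|tt
T/II-3 ? I-1×I-2: TT|Tt|tt
⇒ T over [I-1,I-2,II-1,II-2,II-3]: 13 consistent

I-2 ∈ {HH Tt, Hh Tt}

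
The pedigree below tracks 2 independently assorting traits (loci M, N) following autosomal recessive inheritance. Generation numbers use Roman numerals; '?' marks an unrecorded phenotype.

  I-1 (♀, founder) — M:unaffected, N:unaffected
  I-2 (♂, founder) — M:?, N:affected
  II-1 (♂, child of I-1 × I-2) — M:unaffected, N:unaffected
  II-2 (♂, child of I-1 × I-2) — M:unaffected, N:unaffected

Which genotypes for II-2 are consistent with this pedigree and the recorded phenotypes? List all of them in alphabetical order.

II-2 ∈ {MM Nn, Mm Nn}

M/I-1 un ·: MM|Mm
M/I-2 ? ·: MM|Mm|mm
M/II-1 un I-1×I-2: MM|Mm
M/II-2 un I-1×I-2: MM|Mm
⇒ M over [I-1,I-2,II-1,II-2]: 15 consistent
N/I-1 un ·: NN|Nn
N/I-2 aff ·: nn
N/II-1 un I-1×I-2: Nn
N/II-2 un I-1×I-2: Nn
⇒ N over [I-1,I-2,II-1,II-2]: 2 consistent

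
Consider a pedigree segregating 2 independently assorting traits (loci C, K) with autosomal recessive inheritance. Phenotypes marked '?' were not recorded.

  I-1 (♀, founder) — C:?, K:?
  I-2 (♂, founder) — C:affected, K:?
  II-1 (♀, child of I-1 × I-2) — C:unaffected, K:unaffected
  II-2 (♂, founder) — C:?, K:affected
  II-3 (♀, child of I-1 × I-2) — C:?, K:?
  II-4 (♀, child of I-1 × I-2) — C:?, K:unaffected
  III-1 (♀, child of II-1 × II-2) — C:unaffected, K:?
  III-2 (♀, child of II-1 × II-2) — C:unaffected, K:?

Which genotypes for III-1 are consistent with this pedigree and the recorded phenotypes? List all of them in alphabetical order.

C/I-1 ? ·: CC|Cc
C/I-2 aff ·: cc
C/II-1 un I-1×I-2: Cc
C/II-2 ? ·: CC|Cc|cc
C/II-3 ? I-1×I-2: Cc|cc
C/II-4 ? I-1×I-2: Cc|cc
C/III-1 un II-1×II-2: CC|Cc
C/III-2 un II-1×II-2: CC|Cc
⇒ C over [I-1,I-2,II-1,II-2,II-3,II-4,III-1,III-2]: 45 consistent
K/I-1 ? ·: KK|Kk|kk
K/I-2 ? ·: KK|Kk|kk
K/II-1 un I-1×I-2: KK|Kk
K/II-2 aff ·: kk
K/II-3 ? I-1×I-2: KK|Kk|kk
K/II-4 un I-1×I-2: KK|Kk
K/III-1 ? II-1×II-2: Kk|kk
K/III-2 ? II-1×II-2: Kk|kk
⇒ K over [I-1,I-2,II-1,II-2,II-3,II-4,III-1,III-2]: 95 consistent

III-1 ∈ {CC Kk, CC kk, Cc Kk, Cc kk}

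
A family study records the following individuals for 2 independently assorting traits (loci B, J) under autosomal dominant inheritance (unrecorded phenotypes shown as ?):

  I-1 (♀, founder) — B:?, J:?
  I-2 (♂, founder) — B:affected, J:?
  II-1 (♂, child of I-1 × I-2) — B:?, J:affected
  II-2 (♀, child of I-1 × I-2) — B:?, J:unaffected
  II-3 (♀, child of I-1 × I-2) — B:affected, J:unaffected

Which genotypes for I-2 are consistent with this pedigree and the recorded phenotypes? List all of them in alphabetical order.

I-2 ∈ {BB Jj, BB jj, Bb Jj, Bb jj}

B/I-1 ? ·: bb|Bb|BB
B/I-2 aff ·: Bb|BB
B/II-1 ? I-1×I-2: bb|Bb|BB
B/II-2 ? I-1×I-2: bb|Bb|BB
B/II-3 aff I-1×I-2: Bb|BB
⇒ B over [I-1,I-2,II-1,II-2,II-3]: 40 consistent
J/I-1 ? ·: jj|Jj
J/I-2 ? ·: jj|Jj
J/II-1 aff I-1×I-2: Jj|JJ
J/II-2 un I-1×I-2: jj
J/II-3 un I-1×I-2: jj
⇒ J over [I-1,I-2,II-1,II-2,II-3]: 4 consistent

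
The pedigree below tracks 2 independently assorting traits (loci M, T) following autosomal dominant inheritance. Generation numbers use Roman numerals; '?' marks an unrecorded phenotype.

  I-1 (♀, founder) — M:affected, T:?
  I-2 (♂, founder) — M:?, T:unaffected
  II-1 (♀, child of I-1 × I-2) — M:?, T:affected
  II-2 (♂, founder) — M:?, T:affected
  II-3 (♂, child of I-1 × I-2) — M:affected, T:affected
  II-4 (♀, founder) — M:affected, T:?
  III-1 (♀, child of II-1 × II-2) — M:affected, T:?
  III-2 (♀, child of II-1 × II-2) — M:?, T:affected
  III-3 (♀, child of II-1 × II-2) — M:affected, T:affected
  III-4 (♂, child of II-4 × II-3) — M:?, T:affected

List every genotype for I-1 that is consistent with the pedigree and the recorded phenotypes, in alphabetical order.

M/I-1 aff ·: Mm|MM
M/I-2 ? ·: mm|Mm|MM
M/II-1 ? I-1×I-2: mm|Mm|MM
M/II-2 ? ·: mm|Mm|MM
M/II-3 aff I-1×I-2: Mm|MM
M/II-4 aff ·: Mm|MM
M/III-1 aff II-1×II-2: Mm|MM
M/III-2 ? II-1×II-2: mm|Mm|MM
M/III-3 aff II-1×II-2: Mm|MM
M/III-4 ? II-4×II-3: mm|Mm|MM
⇒ M over [I-1,I-2,II-1,II-2,II-3,II-4,III-1,III-2,III-3,III-4]: 1057 consistent
T/I-1 ? ·: Tt|TT
T/I-2 un ·: tt
T/II-1 aff I-1×I-2: Tt
T/II-2 aff ·: Tt|TT
T/II-3 aff I-1×I-2: Tt
T/II-4 ? ·: tt|Tt|TT
T/III-1 ? II-1×II-2: tt|Tt|TT
T/III-2 aff II-1×II-2: Tt|TT
T/III-3 aff II-1×II-2: Tt|TT
T/III-4 aff II-4×II-3: Tt|TT
⇒ T over [I-1,I-2,II-1,II-2,II-3,II-4,III-1,III-2,III-3,III-4]: 200 consistent

I-1 ∈ {MM TT, MM Tt, Mm TT, Mm Tt}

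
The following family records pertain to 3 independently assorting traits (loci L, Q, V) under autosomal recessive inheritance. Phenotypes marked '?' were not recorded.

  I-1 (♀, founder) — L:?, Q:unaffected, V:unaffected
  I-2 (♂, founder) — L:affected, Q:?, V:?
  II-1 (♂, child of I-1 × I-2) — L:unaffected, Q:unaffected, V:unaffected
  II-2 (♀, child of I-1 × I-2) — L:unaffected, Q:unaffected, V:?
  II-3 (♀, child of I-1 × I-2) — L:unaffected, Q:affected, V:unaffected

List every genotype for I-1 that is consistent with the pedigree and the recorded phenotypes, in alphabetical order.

L/I-1 ? ·: LL|Ll
L/I-2 aff ·: ll
L/II-1 un I-1×I-2: Ll
L/II-2 un I-1×I-2: Ll
L/II-3 un I-1×I-2: Ll
⇒ L over [I-1,I-2,II-1,II-2,II-3]: 2 consistent
Q/I-1 un ·: Qq
Q/I-2 ? ·: Qq|qq
Q/II-1 un I-1×I-2: QQ|Qq
Q/II-2 un I-1×I-2: QQ|Qq
Q/II-3 aff I-1×I-2: qq
⇒ Q over [I-1,I-2,II-1,II-2,II-3]: 5 consistent
V/I-1 un ·: VV|Vv
V/I-2 ? ·: VV|Vv|vv
V/II-1 un I-1×I-2: VV|Vv
V/II-2 ? I-1×I-2: VV|Vv|vv
V/II-3 un I-1×I-2: VV|Vv
⇒ V over [I-1,I-2,II-1,II-2,II-3]: 32 consistent

I-1 ∈ {LL Qq VV, LL Qq Vv, Ll Qq VV, Ll Qq Vv}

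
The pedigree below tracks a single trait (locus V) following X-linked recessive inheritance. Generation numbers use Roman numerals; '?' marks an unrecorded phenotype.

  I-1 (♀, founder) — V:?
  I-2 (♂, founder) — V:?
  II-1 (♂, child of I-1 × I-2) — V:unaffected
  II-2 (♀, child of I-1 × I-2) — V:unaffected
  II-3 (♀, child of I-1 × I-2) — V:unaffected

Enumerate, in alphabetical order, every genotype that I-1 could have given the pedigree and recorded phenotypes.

I-1 ∈ {X^VX^V, X^VX^v}

V/I-1 ? ·: X^VX^V|X^VX^v
V/I-2 ? ·: X^VY|X^vY
V/II-1 un I-1×I-2: X^VY
V/II-2 un I-1×I-2: X^VX^V|X^VX^v
V/II-3 un I-1×I-2: X^VX^V|X^VX^v
⇒ V over [I-1,I-2,II-1,II-2,II-3]: 7 consistent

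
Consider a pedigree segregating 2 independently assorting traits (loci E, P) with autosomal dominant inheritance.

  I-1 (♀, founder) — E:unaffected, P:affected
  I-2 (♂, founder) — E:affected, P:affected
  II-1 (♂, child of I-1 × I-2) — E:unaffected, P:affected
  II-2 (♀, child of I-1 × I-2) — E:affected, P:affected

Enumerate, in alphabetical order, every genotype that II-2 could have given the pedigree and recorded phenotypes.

II-2 ∈ {Ee PP, Ee Pp}

E/I-1 un ·: ee
E/I-2 aff ·: Ee
E/II-1 un I-1×I-2: ee
E/II-2 aff I-1×I-2: Ee
⇒ E over [I-1,I-2,II-1,II-2]: 1 consistent
P/I-1 aff ·: Pp|PP
P/I-2 aff ·: Pp|PP
P/II-1 aff I-1×I-2: Pp|PP
P/II-2 aff I-1×I-2: Pp|PP
⇒ P over [I-1,I-2,II-1,II-2]: 13 consistent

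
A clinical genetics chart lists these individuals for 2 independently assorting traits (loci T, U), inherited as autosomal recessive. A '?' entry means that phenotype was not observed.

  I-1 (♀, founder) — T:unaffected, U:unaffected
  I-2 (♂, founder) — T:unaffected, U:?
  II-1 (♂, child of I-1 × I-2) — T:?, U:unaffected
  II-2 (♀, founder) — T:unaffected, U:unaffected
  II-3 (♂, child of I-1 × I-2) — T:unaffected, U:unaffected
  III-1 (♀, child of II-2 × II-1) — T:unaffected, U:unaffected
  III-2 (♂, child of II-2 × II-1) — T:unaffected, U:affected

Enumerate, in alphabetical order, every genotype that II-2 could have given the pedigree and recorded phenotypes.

T/I-1 un ·: TT|Tt
T/I-2 un ·: TT|Tt
T/II-1 ? I-1×I-2: TT|Tt|tt
T/II-2 un ·: TT|Tt
T/II-3 un I-1×I-2: TT|Tt
T/III-1 un II-2×II-1: TT|Tt
T/III-2 un II-2×II-1: TT|Tt
⇒ T over [I-1,I-2,II-1,II-2,II-3,III-1,III-2]: 87 consistent
U/I-1 un ·: UU|Uu
U/I-2 ? ·: UU|Uu|uu
U/II-1 un I-1×I-2: Uu
U/II-2 un ·: Uu
U/II-3 un I-1×I-2: UU|Uu
U/III-1 un II-2×II-1: UU|Uu
U/III-2 aff II-2×II-1: uu
⇒ U over [I-1,I-2,II-1,II-2,II-3,III-1,III-2]: 16 consistent

II-2 ∈ {TT Uu, Tt Uu}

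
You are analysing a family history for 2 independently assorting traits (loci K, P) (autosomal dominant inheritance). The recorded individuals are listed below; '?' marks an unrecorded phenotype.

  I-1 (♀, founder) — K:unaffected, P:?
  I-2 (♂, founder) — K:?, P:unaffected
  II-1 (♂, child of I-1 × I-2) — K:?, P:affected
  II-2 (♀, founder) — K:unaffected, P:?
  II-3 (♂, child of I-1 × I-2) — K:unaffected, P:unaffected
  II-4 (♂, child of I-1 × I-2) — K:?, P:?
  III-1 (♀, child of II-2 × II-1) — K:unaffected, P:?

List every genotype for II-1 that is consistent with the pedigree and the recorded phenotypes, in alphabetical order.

II-1 ∈ {Kk Pp, kk Pp}

K/I-1 un ·: kk
K/I-2 ? ·: kk|Kk
K/II-1 ? I-1×I-2: kk|Kk
K/II-2 un ·: kk
K/II-3 un I-1×I-2: kk
K/II-4 ? I-1×I-2: kk|Kk
K/III-1 un II-2×II-1: kk
⇒ K over [I-1,I-2,II-1,II-2,II-3,II-4,III-1]: 5 consistent
P/I-1 ? ·: Pp
P/I-2 un ·: pp
P/II-1 aff I-1×I-2: Pp
P/II-2 ? ·: pp|Pp|PP
P/II-3 un I-1×I-2: pp
P/II-4 ? I-1×I-2: pp|Pp
P/III-1 ? II-2×II-1: pp|Pp|PP
⇒ P over [I-1,I-2,II-1,II-2,II-3,II-4,III-1]: 14 consistent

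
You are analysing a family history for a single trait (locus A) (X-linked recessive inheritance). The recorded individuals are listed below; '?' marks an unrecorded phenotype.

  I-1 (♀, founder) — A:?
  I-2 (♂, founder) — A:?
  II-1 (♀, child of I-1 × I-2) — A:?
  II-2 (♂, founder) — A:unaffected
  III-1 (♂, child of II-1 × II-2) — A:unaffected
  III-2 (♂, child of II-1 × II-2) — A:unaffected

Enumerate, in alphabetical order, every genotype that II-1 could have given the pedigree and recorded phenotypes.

II-1 ∈ {X^AX^A, X^AX^a}

A/I-1 ? ·: X^AX^A|X^AX^a|X^aX^a
A/I-2 ? ·: X^AY|X^aY
A/II-1 ? I-1×I-2: X^AX^A|X^AX^a
A/II-2 un ·: X^AY
A/III-1 un II-1×II-2: X^AY
A/III-2 un II-1×II-2: X^AY
⇒ A over [I-1,I-2,II-1,II-2,III-1,III-2]: 6 consistent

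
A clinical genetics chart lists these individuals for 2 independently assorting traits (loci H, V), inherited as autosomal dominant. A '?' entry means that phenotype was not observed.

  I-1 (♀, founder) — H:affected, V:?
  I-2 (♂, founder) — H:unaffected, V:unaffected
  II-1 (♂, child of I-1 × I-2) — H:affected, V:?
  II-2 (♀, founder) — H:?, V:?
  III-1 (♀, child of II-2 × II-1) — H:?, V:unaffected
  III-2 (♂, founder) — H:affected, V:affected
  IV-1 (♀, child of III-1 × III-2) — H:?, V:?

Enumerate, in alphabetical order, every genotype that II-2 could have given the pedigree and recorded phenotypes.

II-2 ∈ {HH Vv, HH vv, Hh Vv, Hh vv, hh Vv, hh vv}

H/I-1 aff ·: Hh|HH
H/I-2 un ·: hh
H/II-1 aff I-1×I-2: Hh
H/II-2 ? ·: hh|Hh|HH
H/III-1 ? II-2×II-1: hh|Hh|HH
H/III-2 aff ·: Hh|HH
H/IV-1 ? III-1×III-2: hh|Hh|HH
⇒ H over [I-1,I-2,II-1,II-2,III-1,III-2,IV-1]: 54 consistent
V/I-1 ? ·: vv|Vv|VV
V/I-2 un ·: vv
V/II-1 ? I-1×I-2: vv|Vv
V/II-2 ? ·: vv|Vv
V/III-1 un II-2×II-1: vv
V/III-2 aff ·: Vv|VV
V/IV-1 ? III-1×III-2: vv|Vv
⇒ V over [I-1,I-2,II-1,II-2,III-1,III-2,IV-1]: 24 consistent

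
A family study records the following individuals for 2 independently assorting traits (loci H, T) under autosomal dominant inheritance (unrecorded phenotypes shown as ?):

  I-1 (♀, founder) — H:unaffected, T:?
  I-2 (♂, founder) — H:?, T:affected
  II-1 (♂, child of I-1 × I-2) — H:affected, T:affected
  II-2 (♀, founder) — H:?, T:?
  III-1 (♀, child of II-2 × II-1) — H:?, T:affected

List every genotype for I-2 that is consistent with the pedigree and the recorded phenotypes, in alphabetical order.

H/I-1 un ·: hh
H/I-2 ? ·: Hh|HH
H/II-1 aff I-1×I-2: Hh
H/II-2 ? ·: hh|Hh|HH
H/III-1 ? II-2×II-1: hh|Hh|HH
⇒ H over [I-1,I-2,II-1,II-2,III-1]: 14 consistent
T/I-1 ? ·: tt|Tt|TT
T/I-2 aff ·: Tt|TT
T/II-1 aff I-1×I-2: Tt|TT
T/II-2 ? ·: tt|Tt|TT
T/III-1 aff II-2×II-1: Tt|TT
⇒ T over [I-1,I-2,II-1,II-2,III-1]: 41 consistent

I-2 ∈ {HH TT, HH Tt, Hh TT, Hh Tt}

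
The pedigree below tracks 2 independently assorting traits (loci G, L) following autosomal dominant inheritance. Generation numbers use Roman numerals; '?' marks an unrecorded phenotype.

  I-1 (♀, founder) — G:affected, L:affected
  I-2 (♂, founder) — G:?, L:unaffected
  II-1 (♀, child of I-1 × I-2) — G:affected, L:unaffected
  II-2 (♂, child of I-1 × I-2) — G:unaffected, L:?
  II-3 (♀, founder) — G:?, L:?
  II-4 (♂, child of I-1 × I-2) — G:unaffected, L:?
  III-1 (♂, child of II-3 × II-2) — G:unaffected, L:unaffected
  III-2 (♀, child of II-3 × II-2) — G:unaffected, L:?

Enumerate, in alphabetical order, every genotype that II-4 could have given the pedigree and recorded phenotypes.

II-4 ∈ {gg Ll, gg ll}

G/I-1 aff ·: Gg
G/I-2 ? ·: gg|Gg
G/II-1 aff I-1×I-2: Gg|GG
G/II-2 un I-1×I-2: gg
G/II-3 ? ·: gg|Gg
G/II-4 un I-1×I-2: gg
G/III-1 un II-3×II-2: gg
G/III-2 un II-3×II-2: gg
⇒ G over [I-1,I-2,II-1,II-2,II-3,II-4,III-1,III-2]: 6 consistent
L/I-1 aff ·: Ll
L/I-2 un ·: ll
L/II-1 un I-1×I-2: ll
L/II-2 ? I-1×I-2: ll|Ll
L/II-3 ? ·: ll|Ll
L/II-4 ? I-1×I-2: ll|Ll
L/III-1 un II-3×II-2: ll
L/III-2 ? II-3×II-2: ll|Ll|LL
⇒ L over [I-1,I-2,II-1,II-2,II-3,II-4,III-1,III-2]: 16 consistent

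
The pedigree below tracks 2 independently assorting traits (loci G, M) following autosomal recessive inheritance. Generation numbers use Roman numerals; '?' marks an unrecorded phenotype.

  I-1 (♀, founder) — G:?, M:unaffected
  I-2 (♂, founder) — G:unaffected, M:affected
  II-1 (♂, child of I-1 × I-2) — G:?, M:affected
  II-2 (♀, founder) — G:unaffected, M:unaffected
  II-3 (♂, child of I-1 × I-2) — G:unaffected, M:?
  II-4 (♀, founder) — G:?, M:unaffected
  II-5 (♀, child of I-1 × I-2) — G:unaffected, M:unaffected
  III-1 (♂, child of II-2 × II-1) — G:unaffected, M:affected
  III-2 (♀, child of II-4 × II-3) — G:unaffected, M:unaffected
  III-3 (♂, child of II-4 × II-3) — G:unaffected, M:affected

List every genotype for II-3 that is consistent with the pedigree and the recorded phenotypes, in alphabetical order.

G/I-1 ? ·: GG|Gg|gg
G/I-2 un ·: GG|Gg
G/II-1 ? I-1×I-2: GG|Gg|gg
G/II-2 un ·: GG|Gg
G/II-3 un I-1×I-2: GG|Gg
G/II-4 ? ·: GG|Gg|gg
G/II-5 un I-1×I-2: GG|Gg
G/III-1 un II-2×II-1: GG|Gg
G/III-2 un II-4×II-3: GG|Gg
G/III-3 un II-4×II-3: GG|Gg
⇒ G over [I-1,I-2,II-1,II-2,II-3,II-4,II-5,III-1,III-2,III-3]: 798 consistent
M/I-1 un ·: Mm
M/I-2 aff ·: mm
M/II-1 aff I-1×I-2: mm
M/II-2 un ·: Mm
M/II-3 ? I-1×I-2: Mm|mm
M/II-4 un ·: Mm
M/II-5 un I-1×I-2: Mm
M/III-1 aff II-2×II-1: mm
M/III-2 un II-4×II-3: MM|Mm
M/III-3 aff II-4×II-3: mm
⇒ M over [I-1,I-2,II-1,II-2,II-3,II-4,II-5,III-1,III-2,III-3]: 3 consistent

II-3 ∈ {GG Mm, GG mm, Gg Mm, Gg mm}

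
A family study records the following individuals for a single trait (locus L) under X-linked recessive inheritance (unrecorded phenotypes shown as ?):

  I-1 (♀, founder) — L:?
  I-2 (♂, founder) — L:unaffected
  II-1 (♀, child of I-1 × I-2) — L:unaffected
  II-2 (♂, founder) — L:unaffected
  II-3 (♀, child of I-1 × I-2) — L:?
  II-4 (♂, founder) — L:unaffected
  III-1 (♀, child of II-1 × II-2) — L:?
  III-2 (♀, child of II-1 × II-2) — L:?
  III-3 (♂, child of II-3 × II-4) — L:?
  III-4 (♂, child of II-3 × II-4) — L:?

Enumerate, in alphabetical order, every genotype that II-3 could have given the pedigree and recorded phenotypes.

L/I-1 ? ·: X^LX^L|X^LX^l|X^lX^l
L/I-2 un ·: X^LY
L/II-1 un I-1×I-2: X^LX^L|X^LX^l
L/II-2 un ·: X^LY
L/II-3 ? I-1×I-2: X^LX^L|X^LX^l
L/II-4 un ·: X^LY
L/III-1 ? II-1×II-2: X^LX^L|X^LX^l
L/III-2 ? II-1×II-2: X^LX^L|X^LX^l
L/III-3 ? II-3×II-4: X^LY|X^lY
L/III-4 ? II-3×II-4: X^LY|X^lY
⇒ L over [I-1,I-2,II-1,II-2,II-3,II-4,III-1,III-2,III-3,III-4]: 42 consistent

II-3 ∈ {X^LX^L, X^LX^l}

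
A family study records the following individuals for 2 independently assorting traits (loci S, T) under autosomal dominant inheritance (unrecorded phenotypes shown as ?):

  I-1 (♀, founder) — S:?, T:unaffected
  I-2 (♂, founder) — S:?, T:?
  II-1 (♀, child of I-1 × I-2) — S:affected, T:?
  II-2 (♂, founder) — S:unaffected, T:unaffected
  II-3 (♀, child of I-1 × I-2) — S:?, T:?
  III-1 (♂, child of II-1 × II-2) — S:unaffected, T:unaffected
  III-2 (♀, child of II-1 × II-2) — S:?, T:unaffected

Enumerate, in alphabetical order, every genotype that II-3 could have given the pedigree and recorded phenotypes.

S/I-1 ? ·: ss|Ss|SS
S/I-2 ? ·: ss|Ss|SS
S/II-1 aff I-1×I-2: Ss
S/II-2 un ·: ss
S/II-3 ? I-1×I-2: ss|Ss|SS
S/III-1 un II-1×II-2: ss
S/III-2 ? II-1×II-2: ss|Ss
⇒ S over [I-1,I-2,II-1,II-2,II-3,III-1,III-2]: 26 consistent
T/I-1 un ·: tt
T/I-2 ? ·: tt|Tt|TT
T/II-1 ? I-1×I-2: tt|Tt
T/II-2 un ·: tt
T/II-3 ? I-1×I-2: tt|Tt
T/III-1 un II-1×II-2: tt
T/III-2 un II-1×II-2: tt
⇒ T over [I-1,I-2,II-1,II-2,II-3,III-1,III-2]: 6 consistent

II-3 ∈ {SS Tt, SS tt, Ss Tt, Ss tt, ss Tt, ss tt}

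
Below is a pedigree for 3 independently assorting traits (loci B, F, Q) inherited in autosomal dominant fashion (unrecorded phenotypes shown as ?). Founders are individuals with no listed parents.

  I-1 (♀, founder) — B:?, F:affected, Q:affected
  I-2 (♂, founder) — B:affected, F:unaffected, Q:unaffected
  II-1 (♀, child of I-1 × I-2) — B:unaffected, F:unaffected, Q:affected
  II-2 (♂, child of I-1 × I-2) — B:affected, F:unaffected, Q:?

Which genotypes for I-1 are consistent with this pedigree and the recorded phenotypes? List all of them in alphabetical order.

B/I-1 ? ·: bb|Bb
B/I-2 aff ·: Bb
B/II-1 un I-1×I-2: bb
B/II-2 aff I-1×I-2: Bb|BB
⇒ B over [I-1,I-2,II-1,II-2]: 3 consistent
F/I-1 aff ·: Ff
F/I-2 un ·: ff
F/II-1 un I-1×I-2: ff
F/II-2 un I-1×I-2: ff
⇒ F over [I-1,I-2,II-1,II-2]: 1 consistent
Q/I-1 aff ·: Qq|QQ
Q/I-2 un ·: qq
Q/II-1 aff I-1×I-2: Qq
Q/II-2 ? I-1×I-2: qq|Qq
⇒ Q over [I-1,I-2,II-1,II-2]: 3 consistent

I-1 ∈ {Bb Ff QQ, Bb Ff Qq, bb Ff QQ, bb Ff Qq}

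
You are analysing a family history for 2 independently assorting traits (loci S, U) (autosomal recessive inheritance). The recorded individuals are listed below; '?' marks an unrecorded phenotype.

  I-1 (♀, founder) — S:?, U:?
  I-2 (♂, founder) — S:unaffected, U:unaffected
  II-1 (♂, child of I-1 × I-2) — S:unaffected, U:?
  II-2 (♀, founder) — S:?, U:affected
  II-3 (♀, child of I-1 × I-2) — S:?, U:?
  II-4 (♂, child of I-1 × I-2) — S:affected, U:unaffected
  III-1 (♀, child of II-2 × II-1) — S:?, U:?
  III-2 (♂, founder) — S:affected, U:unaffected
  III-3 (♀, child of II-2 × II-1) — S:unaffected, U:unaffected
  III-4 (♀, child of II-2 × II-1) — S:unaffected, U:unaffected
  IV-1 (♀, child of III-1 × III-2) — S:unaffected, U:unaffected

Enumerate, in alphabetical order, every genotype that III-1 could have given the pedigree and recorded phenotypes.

S/I-1 ? ·: Ss|ss
S/I-2 un ·: Ss
S/II-1 un I-1×I-2: SS|Ss
S/II-2 ? ·: SS|Ss|ss
S/II-3 ? I-1×I-2: SS|Ss|ss
S/II-4 aff I-1×I-2: ss
S/III-1 ? II-2×II-1: SS|Ss
S/III-2 aff ·: ss
S/III-3 un II-2×II-1: SS|Ss
S/III-4 un II-2×II-1: SS|Ss
S/IV-1 un III-1×III-2: Ss
⇒ S over [I-1,I-2,II-1,II-2,II-3,II-4,III-1,III-2,III-3,III-4,IV-1]: 115 consistent
U/I-1 ? ·: UU|Uu|uu
U/I-2 un ·: UU|Uu
U/II-1 ? I-1×I-2: UU|Uu
U/II-2 aff ·: uu
U/II-3 ? I-1×I-2: UU|Uu|uu
U/II-4 un I-1×I-2: UU|Uu
U/III-1 ? II-2×II-1: Uu|uu
U/III-2 un ·: UU|Uu
U/III-3 un II-2×II-1: Uu
U/III-4 un II-2×II-1: Uu
U/IV-1 un III-1×III-2: UU|Uu
⇒ U over [I-1,I-2,II-1,II-2,II-3,II-4,III-1,III-2,III-3,III-4,IV-1]: 162 consistent

III-1 ∈ {SS Uu, SS uu, Ss Uu, Ss uu}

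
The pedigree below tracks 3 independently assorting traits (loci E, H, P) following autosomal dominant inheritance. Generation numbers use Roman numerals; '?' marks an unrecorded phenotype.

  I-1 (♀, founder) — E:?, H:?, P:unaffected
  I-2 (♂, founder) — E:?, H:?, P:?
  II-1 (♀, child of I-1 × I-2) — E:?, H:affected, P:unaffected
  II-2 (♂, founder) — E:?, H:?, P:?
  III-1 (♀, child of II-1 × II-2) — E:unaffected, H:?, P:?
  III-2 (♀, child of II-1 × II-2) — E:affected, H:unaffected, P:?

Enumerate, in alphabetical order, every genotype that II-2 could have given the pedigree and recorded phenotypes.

II-2 ∈ {Ee Hh PP, Ee Hh Pp, Ee Hh pp, Ee hh PP, Ee hh Pp, Ee hh pp, ee Hh PP, ee Hh Pp, ee Hh pp, ee hh PP, ee hh Pp, ee hh pp}

E/I-1 ? ·: ee|Ee|EE
E/I-2 ? ·: ee|Ee|EE
E/II-1 ? I-1×I-2: ee|Ee
E/II-2 ? ·: ee|Ee
E/III-1 un II-1×II-2: ee
E/III-2 aff II-1×II-2: Ee|EE
⇒ E over [I-1,I-2,II-1,II-2,III-1,III-2]: 25 consistent
H/I-1 ? ·: hh|Hh|HH
H/I-2 ? ·: hh|Hh|HH
H/II-1 aff I-1×I-2: Hh
H/II-2 ? ·: hh|Hh
H/III-1 ? II-1×II-2: hh|Hh|HH
H/III-2 un II-1×II-2: hh
⇒ H over [I-1,I-2,II-1,II-2,III-1,III-2]: 35 consistent
P/I-1 un ·: pp
P/I-2 ? ·: pp|Pp
P/II-1 un I-1×I-2: pp
P/II-2 ? ·: pp|Pp|PP
P/III-1 ? II-1×II-2: pp|Pp
P/III-2 ? II-1×II-2: pp|Pp
⇒ P over [I-1,I-2,II-1,II-2,III-1,III-2]: 12 consistent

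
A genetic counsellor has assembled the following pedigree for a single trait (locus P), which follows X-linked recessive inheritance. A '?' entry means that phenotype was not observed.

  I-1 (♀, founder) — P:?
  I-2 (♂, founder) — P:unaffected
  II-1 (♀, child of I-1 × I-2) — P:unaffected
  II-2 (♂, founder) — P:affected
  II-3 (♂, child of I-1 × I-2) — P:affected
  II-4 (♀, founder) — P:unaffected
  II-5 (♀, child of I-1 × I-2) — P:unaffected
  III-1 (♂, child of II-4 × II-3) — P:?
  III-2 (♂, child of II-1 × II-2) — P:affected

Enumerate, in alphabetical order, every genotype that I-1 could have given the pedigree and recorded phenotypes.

I-1 ∈ {X^PX^p, X^pX^p}

P/I-1 ? ·: X^PX^p|X^pX^p
P/I-2 un ·: X^PY
P/II-1 un I-1×I-2: X^PX^p
P/II-2 aff ·: X^pY
P/II-3 aff I-1×I-2: X^pY
P/II-4 un ·: X^PX^P|X^PX^p
P/II-5 un I-1×I-2: X^PX^P|X^PX^p
P/III-1 ? II-4×II-3: X^PY|X^pY
P/III-2 aff II-1×II-2: X^pY
⇒ P over [I-1,I-2,II-1,II-2,II-3,II-4,II-5,III-1,III-2]: 9 consistent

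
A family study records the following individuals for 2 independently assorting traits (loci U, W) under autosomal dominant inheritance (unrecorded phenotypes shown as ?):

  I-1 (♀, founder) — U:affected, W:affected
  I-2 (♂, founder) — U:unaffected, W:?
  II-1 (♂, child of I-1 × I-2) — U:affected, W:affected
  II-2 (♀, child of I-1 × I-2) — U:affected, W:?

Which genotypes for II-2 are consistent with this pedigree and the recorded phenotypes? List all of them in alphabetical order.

U/I-1 aff ·: Uu|UU
U/I-2 un ·: uu
U/II-1 aff I-1×I-2: Uu
U/II-2 aff I-1×I-2: Uu
⇒ U over [I-1,I-2,II-1,II-2]: 2 consistent
W/I-1 aff ·: Ww|WW
W/I-2 ? ·: ww|Ww|WW
W/II-1 aff I-1×I-2: Ww|WW
W/II-2 ? I-1×I-2: ww|Ww|WW
⇒ W over [I-1,I-2,II-1,II-2]: 18 consistent

II-2 ∈ {Uu WW, Uu Ww, Uu ww}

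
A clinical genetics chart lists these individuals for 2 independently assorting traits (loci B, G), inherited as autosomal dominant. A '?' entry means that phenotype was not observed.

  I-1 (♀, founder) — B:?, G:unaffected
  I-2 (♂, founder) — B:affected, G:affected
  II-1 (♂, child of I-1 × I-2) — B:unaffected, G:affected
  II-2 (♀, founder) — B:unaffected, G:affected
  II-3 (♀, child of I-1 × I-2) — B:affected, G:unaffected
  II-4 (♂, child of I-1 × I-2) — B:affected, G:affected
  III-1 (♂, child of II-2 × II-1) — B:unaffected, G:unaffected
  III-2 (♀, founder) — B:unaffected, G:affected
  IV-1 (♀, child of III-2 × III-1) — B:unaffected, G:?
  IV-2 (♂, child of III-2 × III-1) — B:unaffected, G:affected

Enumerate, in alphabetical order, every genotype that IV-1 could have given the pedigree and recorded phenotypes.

B/I-1 ? ·: bb|Bb
B/I-2 aff ·: Bb
B/II-1 un I-1×I-2: bb
B/II-2 un ·: bb
B/II-3 aff I-1×I-2: Bb|BB
B/II-4 aff I-1×I-2: Bb|BB
B/III-1 un II-2×II-1: bb
B/III-2 un ·: bb
B/IV-1 un III-2×III-1: bb
B/IV-2 un III-2×III-1: bb
⇒ B over [I-1,I-2,II-1,II-2,II-3,II-4,III-1,III-2,IV-1,IV-2]: 5 consistent
G/I-1 un ·: gg
G/I-2 aff ·: Gg
G/II-1 aff I-1×I-2: Gg
G/II-2 aff ·: Gg
G/II-3 un I-1×I-2: gg
G/II-4 aff I-1×I-2: Gg
G/III-1 un II-2×II-1: gg
G/III-2 aff ·: Gg|GG
G/IV-1 ? III-2×III-1: gg|Gg
G/IV-2 aff III-2×III-1: Gg
⇒ G over [I-1,I-2,II-1,II-2,II-3,II-4,III-1,III-2,IV-1,IV-2]: 3 consistent

IV-1 ∈ {bb Gg, bb gg}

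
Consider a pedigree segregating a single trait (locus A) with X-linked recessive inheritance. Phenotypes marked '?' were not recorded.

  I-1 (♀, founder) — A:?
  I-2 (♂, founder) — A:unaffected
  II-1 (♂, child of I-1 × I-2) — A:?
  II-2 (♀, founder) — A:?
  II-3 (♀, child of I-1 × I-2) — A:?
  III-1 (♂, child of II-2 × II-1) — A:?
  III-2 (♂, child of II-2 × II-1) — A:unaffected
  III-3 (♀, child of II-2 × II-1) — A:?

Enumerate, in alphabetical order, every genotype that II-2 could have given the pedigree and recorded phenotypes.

A/I-1 ? ·: X^AX^A|X^AX^a|X^aX^a
A/I-2 un ·: X^AY
A/II-1 ? I-1×I-2: X^AY|X^aY
A/II-2 ? ·: X^AX^A|X^AX^a
A/II-3 ? I-1×I-2: X^AX^A|X^AX^a
A/III-1 ? II-2×II-1: X^AY|X^aY
A/III-2 un II-2×II-1: X^AY
A/III-3 ? II-2×II-1: X^AX^A|X^AX^a|X^aX^a
⇒ A over [I-1,I-2,II-1,II-2,II-3,III-1,III-2,III-3]: 30 consistent

II-2 ∈ {X^AX^A, X^AX^a}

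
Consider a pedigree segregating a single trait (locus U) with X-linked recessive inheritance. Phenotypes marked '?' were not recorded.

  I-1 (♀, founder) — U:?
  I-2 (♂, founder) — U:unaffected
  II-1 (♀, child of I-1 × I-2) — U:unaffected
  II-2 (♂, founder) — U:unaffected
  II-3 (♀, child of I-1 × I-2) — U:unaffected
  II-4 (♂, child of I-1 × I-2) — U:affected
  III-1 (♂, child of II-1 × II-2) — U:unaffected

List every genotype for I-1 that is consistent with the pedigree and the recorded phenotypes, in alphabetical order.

I-1 ∈ {X^UX^u, X^uX^u}

U/I-1 ? ·: X^UX^u|X^uX^u
U/I-2 un ·: X^UY
U/II-1 un I-1×I-2: X^UX^U|X^UX^u
U/II-2 un ·: X^UY
U/II-3 un I-1×I-2: X^UX^U|X^UX^u
U/II-4 aff I-1×I-2: X^uY
U/III-1 un II-1×II-2: X^UY
⇒ U over [I-1,I-2,II-1,II-2,II-3,II-4,III-1]: 5 consistent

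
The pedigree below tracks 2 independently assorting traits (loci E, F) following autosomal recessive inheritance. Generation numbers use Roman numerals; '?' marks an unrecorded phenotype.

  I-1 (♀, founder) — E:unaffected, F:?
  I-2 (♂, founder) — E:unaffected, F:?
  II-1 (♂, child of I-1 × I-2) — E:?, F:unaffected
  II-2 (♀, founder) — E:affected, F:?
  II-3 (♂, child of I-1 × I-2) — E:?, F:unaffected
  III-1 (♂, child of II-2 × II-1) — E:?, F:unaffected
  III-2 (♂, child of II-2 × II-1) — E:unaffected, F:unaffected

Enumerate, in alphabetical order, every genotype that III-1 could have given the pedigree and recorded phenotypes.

III-1 ∈ {Ee FF, Ee Ff, ee FF, ee Ff}

E/I-1 un ·: EE|Ee
E/I-2 un ·: EE|Ee
E/II-1 ? I-1×I-2: EE|Ee
E/II-2 aff ·: ee
E/II-3 ? I-1×I-2: EE|Ee|ee
E/III-1 ? II-2×II-1: Ee|ee
E/III-2 un II-2×II-1: Ee
⇒ E over [I-1,I-2,II-1,II-2,II-3,III-1,III-2]: 22 consistent
F/I-1 ? ·: FF|Ff|ff
F/I-2 ? ·: FF|Ff|ff
F/II-1 un I-1×I-2: FF|Ff
F/II-2 ? ·: FF|Ff|ff
F/II-3 un I-1×I-2: FF|Ff
F/III-1 un II-2×II-1: FF|Ff
F/III-2 un II-2×II-1: FF|Ff
⇒ F over [I-1,I-2,II-1,II-2,II-3,III-1,III-2]: 132 consistent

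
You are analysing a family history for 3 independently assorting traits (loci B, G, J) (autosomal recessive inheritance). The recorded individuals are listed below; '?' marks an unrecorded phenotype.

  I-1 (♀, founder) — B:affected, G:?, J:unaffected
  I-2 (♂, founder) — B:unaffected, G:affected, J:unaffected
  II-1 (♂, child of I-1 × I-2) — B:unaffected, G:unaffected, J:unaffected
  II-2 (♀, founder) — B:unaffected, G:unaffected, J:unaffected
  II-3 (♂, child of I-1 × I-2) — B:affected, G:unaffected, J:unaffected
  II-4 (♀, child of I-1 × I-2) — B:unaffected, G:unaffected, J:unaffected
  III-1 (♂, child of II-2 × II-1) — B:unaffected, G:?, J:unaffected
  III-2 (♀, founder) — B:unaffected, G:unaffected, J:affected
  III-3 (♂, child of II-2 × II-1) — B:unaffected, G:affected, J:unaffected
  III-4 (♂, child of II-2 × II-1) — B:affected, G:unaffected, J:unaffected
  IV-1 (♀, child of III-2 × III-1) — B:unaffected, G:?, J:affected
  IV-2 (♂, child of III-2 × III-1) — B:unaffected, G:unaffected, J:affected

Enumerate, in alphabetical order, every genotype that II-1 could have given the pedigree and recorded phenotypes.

B/I-1 aff ·: bb
B/I-2 un ·: Bb
B/II-1 un I-1×I-2: Bb
B/II-2 un ·: Bb
B/II-3 aff I-1×I-2: bb
B/II-4 un I-1×I-2: Bb
B/III-1 un II-2×II-1: BB|Bb
B/III-2 un ·: BB|Bb
B/III-3 un II-2×II-1: BB|Bb
B/III-4 aff II-2×II-1: bb
B/IV-1 un III-2×III-1: BB|Bb
B/IV-2 un III-2×III-1: BB|Bb
⇒ B over [I-1,I-2,II-1,II-2,II-3,II-4,III-1,III-2,III-3,III-4,IV-1,IV-2]: 26 consistent
G/I-1 ? ·: GG|Gg
G/I-2 aff ·: gg
G/II-1 un I-1×I-2: Gg
G/II-2 un ·: Gg
G/II-3 un I-1×I-2: Gg
G/II-4 un I-1×I-2: Gg
G/III-1 ? II-2×II-1: GG|Gg|gg
G/III-2 un ·: GG|Gg
G/III-3 aff II-2×II-1: gg
G/III-4 un II-2×II-1: GG|Gg
G/IV-1 ? III-2×III-1: GG|Gg|gg
G/IV-2 un III-2×III-1: GG|Gg
⇒ G over [I-1,I-2,II-1,II-2,II-3,II-4,III-1,III-2,III-3,III-4,IV-1,IV-2]: 72 consistent
J/I-1 un ·: JJ|Jj
J/I-2 un ·: JJ|Jj
J/II-1 un I-1×I-2: JJ|Jj
J/II-2 un ·: JJ|Jj
J/II-3 un I-1×I-2: JJ|Jj
J/II-4 un I-1×I-2: JJ|Jj
J/III-1 un II-2×II-1: Jj
J/III-2 aff ·: jj
J/III-3 un II-2×II-1: JJ|Jj
J/III-4 un II-2×II-1: JJ|Jj
J/IV-1 aff III-2×III-1: jj
J/IV-2 aff III-2×III-1: jj
⇒ J over [I-1,I-2,II-1,II-2,II-3,II-4,III-1,III-2,III-3,III-4,IV-1,IV-2]: 148 consistent

II-1 ∈ {Bb Gg JJ, Bb Gg Jj}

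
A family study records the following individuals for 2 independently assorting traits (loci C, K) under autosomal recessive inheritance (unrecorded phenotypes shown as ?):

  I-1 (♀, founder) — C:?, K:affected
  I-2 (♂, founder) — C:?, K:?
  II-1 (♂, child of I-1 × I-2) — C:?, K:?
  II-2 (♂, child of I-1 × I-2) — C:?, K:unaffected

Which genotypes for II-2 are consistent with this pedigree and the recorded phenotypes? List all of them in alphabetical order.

C/I-1 ? ·: CC|Cc|cc
C/I-2 ? ·: CC|Cc|cc
C/II-1 ? I-1×I-2: CC|Cc|cc
C/II-2 ? I-1×I-2: CC|Cc|cc
⇒ C over [I-1,I-2,II-1,II-2]: 29 consistent
K/I-1 aff ·: kk
K/I-2 ? ·: KK|Kk
K/II-1 ? I-1×I-2: Kk|kk
K/II-2 un I-1×I-2: Kk
⇒ K over [I-1,I-2,II-1,II-2]: 3 consistent

II-2 ∈ {CC Kk, Cc Kk, cc Kk}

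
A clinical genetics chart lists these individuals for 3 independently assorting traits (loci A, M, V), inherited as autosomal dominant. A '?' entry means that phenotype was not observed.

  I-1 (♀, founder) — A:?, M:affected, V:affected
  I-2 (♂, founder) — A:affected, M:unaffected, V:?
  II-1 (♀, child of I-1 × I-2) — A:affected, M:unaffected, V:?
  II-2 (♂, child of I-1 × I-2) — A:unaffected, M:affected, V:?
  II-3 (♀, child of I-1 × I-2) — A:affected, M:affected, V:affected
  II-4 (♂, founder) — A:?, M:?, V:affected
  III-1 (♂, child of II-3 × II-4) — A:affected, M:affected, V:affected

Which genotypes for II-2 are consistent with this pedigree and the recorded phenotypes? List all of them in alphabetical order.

II-2 ∈ {aa Mm VV, aa Mm Vv, aa Mm vv}

A/I-1 ? ·: aa|Aa
A/I-2 aff ·: Aa
A/II-1 aff I-1×I-2: Aa|AA
A/II-2 un I-1×I-2: aa
A/II-3 aff I-1×I-2: Aa|AA
A/II-4 ? ·: aa|Aa|AA
A/III-1 aff II-3×II-4: Aa|AA
⇒ A over [I-1,I-2,II-1,II-2,II-3,II-4,III-1]: 23 consistent
M/I-1 aff ·: Mm
M/I-2 un ·: mm
M/II-1 un I-1×I-2: mm
M/II-2 aff I-1×I-2: Mm
M/II-3 aff I-1×I-2: Mm
M/II-4 ? ·: mm|Mm|MM
M/III-1 aff II-3×II-4: Mm|MM
⇒ M over [I-1,I-2,II-1,II-2,II-3,II-4,III-1]: 5 consistent
V/I-1 aff ·: Vv|VV
V/I-2 ? ·: vv|Vv|VV
V/II-1 ? I-1×I-2: vv|Vv|VV
V/II-2 ? I-1×I-2: vv|Vv|VV
V/II-3 aff I-1×I-2: Vv|VV
V/II-4 aff ·: Vv|VV
V/III-1 aff II-3×II-4: Vv|VV
⇒ V over [I-1,I-2,II-1,II-2,II-3,II-4,III-1]: 142 consistent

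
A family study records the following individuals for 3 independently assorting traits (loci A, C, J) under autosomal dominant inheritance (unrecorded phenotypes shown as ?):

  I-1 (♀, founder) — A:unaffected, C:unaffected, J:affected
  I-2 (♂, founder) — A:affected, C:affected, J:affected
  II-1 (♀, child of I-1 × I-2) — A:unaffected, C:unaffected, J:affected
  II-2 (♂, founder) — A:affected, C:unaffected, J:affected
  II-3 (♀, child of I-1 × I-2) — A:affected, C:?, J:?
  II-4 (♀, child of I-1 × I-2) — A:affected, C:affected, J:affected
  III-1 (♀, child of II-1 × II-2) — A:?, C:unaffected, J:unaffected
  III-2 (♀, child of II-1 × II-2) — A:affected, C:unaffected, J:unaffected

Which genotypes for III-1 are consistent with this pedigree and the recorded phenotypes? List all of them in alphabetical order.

III-1 ∈ {Aa cc jj, aa cc jj}

A/I-1 un ·: aa
A/I-2 aff ·: Aa
A/II-1 un I-1×I-2: aa
A/II-2 aff ·: Aa|AA
A/II-3 aff I-1×I-2: Aa
A/II-4 aff I-1×I-2: Aa
A/III-1 ? II-1×II-2: aa|Aa
A/III-2 aff II-1×II-2: Aa
⇒ A over [I-1,I-2,II-1,II-2,II-3,II-4,III-1,III-2]: 3 consistent
C/I-1 un ·: cc
C/I-2 aff ·: Cc
C/II-1 un I-1×I-2: cc
C/II-2 un ·: cc
C/II-3 ? I-1×I-2: cc|Cc
C/II-4 aff I-1×I-2: Cc
C/III-1 un II-1×II-2: cc
C/III-2 un II-1×II-2: cc
⇒ C over [I-1,I-2,II-1,II-2,II-3,II-4,III-1,III-2]: 2 consistent
J/I-1 aff ·: Jj|JJ
J/I-2 aff ·: Jj|JJ
J/II-1 aff I-1×I-2: Jj
J/II-2 aff ·: Jj
J/II-3 ? I-1×I-2: jj|Jj|JJ
J/II-4 aff I-1×I-2: Jj|JJ
J/III-1 un II-1×II-2: jj
J/III-2 un II-1×II-2: jj
⇒ J over [I-1,I-2,II-1,II-2,II-3,II-4,III-1,III-2]: 14 consistent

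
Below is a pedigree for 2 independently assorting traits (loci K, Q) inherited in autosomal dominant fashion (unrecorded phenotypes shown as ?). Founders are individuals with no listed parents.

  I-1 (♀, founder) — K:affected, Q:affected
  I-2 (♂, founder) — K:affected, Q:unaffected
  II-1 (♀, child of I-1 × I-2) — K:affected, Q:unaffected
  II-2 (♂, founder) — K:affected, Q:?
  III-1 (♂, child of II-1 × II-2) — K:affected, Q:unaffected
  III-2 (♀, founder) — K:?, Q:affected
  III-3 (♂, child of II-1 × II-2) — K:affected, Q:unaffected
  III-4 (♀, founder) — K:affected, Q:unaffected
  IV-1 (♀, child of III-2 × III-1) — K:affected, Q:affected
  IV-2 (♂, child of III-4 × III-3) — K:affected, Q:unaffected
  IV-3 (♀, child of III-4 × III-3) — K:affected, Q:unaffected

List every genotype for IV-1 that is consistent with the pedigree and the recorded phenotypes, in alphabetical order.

IV-1 ∈ {KK Qq, Kk Qq}

K/I-1 aff ·: Kk|KK
K/I-2 aff ·: Kk|KK
K/II-1 aff I-1×I-2: Kk|KK
K/II-2 aff ·: Kk|KK
K/III-1 aff II-1×II-2: Kk|KK
K/III-2 ? ·: kk|Kk|KK
K/III-3 aff II-1×II-2: Kk|KK
K/III-4 aff ·: Kk|KK
K/IV-1 aff III-2×III-1: Kk|KK
K/IV-2 aff III-4×III-3: Kk|KK
K/IV-3 aff III-4×III-3: Kk|KK
⇒ K over [I-1,I-2,II-1,II-2,III-1,III-2,III-3,III-4,IV-1,IV-2,IV-3]: 1250 consistent
Q/I-1 aff ·: Qq
Q/I-2 un ·: qq
Q/II-1 un I-1×I-2: qq
Q/II-2 ? ·: qq|Qq
Q/III-1 un II-1×II-2: qq
Q/III-2 aff ·: Qq|QQ
Q/III-3 un II-1×II-2: qq
Q/III-4 un ·: qq
Q/IV-1 aff III-2×III-1: Qq
Q/IV-2 un III-4×III-3: qq
Q/IV-3 un III-4×III-3: qq
⇒ Q over [I-1,I-2,II-1,II-2,III-1,III-2,III-3,III-4,IV-1,IV-2,IV-3]: 4 consistent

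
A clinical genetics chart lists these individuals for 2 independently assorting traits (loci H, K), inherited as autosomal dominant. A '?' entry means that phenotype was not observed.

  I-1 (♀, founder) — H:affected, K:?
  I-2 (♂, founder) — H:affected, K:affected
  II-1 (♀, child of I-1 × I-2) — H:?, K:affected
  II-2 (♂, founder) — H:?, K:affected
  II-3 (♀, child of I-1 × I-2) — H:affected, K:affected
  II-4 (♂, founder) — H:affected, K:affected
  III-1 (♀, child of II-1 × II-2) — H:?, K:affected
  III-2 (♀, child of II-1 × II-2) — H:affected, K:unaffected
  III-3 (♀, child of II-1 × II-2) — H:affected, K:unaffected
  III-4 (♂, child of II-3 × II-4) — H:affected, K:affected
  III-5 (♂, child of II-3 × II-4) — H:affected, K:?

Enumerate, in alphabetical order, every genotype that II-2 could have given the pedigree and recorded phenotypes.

H/I-1 aff ·: Hh|HH
H/I-2 aff ·: Hh|HH
H/II-1 ? I-1×I-2: hh|Hh|HH
H/II-2 ? ·: hh|Hh|HH
H/II-3 aff I-1×I-2: Hh|HH
H/II-4 aff ·: Hh|HH
H/III-1 ? II-1×II-2: hh|Hh|HH
H/III-2 aff II-1×II-2: Hh|HH
H/III-3 aff II-1×II-2: Hh|HH
H/III-4 aff II-3×II-4: Hh|HH
H/III-5 aff II-3×II-4: Hh|HH
⇒ H over [I-1,I-2,II-1,II-2,II-3,II-4,III-1,III-2,III-3,III-4,III-5]: 1337 consistent
K/I-1 ? ·: kk|Kk|KK
K/I-2 aff ·: Kk|KK
K/II-1 aff I-1×I-2: Kk
K/II-2 aff ·: Kk
K/II-3 aff I-1×I-2: Kk|KK
K/II-4 aff ·: Kk|KK
K/III-1 aff II-1×II-2: Kk|KK
K/III-2 un II-1×II-2: kk
K/III-3 un II-1×II-2: kk
K/III-4 aff II-3×II-4: Kk|KK
K/III-5 ? II-3×II-4: kk|Kk|KK
⇒ K over [I-1,I-2,II-1,II-2,II-3,II-4,III-1,III-2,III-3,III-4,III-5]: 130 consistent

II-2 ∈ {HH Kk, Hh Kk, hh Kk}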